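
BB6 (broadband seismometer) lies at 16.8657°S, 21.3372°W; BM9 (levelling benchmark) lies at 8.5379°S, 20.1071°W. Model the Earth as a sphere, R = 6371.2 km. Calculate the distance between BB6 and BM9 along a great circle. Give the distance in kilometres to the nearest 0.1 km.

Δφ = 8.3278°,  Δλ = 1.2301°
a = sin²(Δφ/2) + cos φ₁ cos φ₂ sin²(Δλ/2) = 0.005381
c = 2·arcsin(√a) = 0.146846 rad = 8.4136°
d = R·c = 6371.2 × 0.146846 = 935.6 km

935.6 km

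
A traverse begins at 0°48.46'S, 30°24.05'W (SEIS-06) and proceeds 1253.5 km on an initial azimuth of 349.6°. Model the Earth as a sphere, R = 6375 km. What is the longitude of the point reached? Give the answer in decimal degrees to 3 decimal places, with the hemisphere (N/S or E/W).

SEIS-06: φ = -0.80767°, λ = -30.40083°
δ = d/R = 1253.5/6375 = 0.196627 rad
φ₂ = arcsin(sin φ₁ cos δ + cos φ₁ sin δ cos θ)
   = arcsin(-0.01410·0.98073 + 0.99990·0.19536·0.98357) = 10.27133°
λ₂ = λ₁ + atan2(sin θ sin δ cos φ₁, cos δ − sin φ₁ sin φ₂) = -32.45482°

32.455°W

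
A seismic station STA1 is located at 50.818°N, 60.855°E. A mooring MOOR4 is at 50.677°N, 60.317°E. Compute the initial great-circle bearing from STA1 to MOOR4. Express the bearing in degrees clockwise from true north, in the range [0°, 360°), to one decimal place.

247.7°

Δλ = -0.5380°
y = sin Δλ · cos φ₂ = -0.005950
x = cos φ₁ sin φ₂ − sin φ₁ cos φ₂ cos Δλ = -0.002439
θ = atan2(y, x) = -112.2910° → 247.7090° (mod 360°)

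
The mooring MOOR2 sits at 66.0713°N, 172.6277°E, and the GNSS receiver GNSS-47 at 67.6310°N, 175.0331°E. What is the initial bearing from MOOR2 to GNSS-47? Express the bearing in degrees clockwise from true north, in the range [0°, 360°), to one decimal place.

30.1°

Δλ = 2.4054°
y = sin Δλ · cos φ₂ = 0.015972
x = cos φ₁ sin φ₂ − sin φ₁ cos φ₂ cos Δλ = 0.027525
θ = atan2(y, x) = 30.1261° → 30.1261° (mod 360°)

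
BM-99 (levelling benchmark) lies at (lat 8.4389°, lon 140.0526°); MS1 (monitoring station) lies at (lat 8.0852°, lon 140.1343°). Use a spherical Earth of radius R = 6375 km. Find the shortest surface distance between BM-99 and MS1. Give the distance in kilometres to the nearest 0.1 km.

40.4 km

Δφ = -0.3537°,  Δλ = 0.0817°
a = sin²(Δφ/2) + cos φ₁ cos φ₂ sin²(Δλ/2) = 0.000010
c = 2·arcsin(√a) = 0.006332 rad = 0.3628°
d = R·c = 6375 × 0.006332 = 40.4 km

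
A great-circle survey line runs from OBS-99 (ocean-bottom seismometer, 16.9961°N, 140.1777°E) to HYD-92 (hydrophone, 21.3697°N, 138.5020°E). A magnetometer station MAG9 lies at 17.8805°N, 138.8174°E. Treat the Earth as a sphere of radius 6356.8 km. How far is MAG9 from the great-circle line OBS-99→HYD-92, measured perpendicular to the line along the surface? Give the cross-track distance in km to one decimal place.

102.2 km

δ₁₃ = central angle OBS-99→MAG9 = 0.027410 rad  (haversine)
θ₁₃ = bearing OBS-99→MAG9 = 304.476°,  θ₁₂ = bearing OBS-99→HYD-92 = 340.376°
dₓₜ = R·arcsin(sin δ₁₃ · sin(θ₁₃ − θ₁₂)) = 6356.8·arcsin(0.02741·sin(-35.901°)) = -102.162 km
|dₓₜ| = 102.162 km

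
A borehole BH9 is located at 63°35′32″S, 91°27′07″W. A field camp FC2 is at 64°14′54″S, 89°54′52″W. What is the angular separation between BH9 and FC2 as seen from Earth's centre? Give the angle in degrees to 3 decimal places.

0.942°

BH9: φ = -63.59222°, λ = -91.45194°
FC2: φ = -64.24833°, λ = -89.91444°
Δφ = -0.6561°,  Δλ = 1.5375°
a = sin²(Δφ/2) + cos φ₁ cos φ₂ sin²(Δλ/2) = 0.000068
c = 2·arcsin(√a) = 0.016440 rad = 0.9419°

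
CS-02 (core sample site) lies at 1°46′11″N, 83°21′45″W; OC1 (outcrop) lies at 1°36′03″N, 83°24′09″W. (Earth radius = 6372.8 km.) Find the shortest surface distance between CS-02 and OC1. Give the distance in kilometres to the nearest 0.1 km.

CS-02: φ = +1.76972°, λ = -83.36250°
OC1: φ = +1.60083°, λ = -83.40250°
Δφ = -0.1689°,  Δλ = -0.0400°
a = sin²(Δφ/2) + cos φ₁ cos φ₂ sin²(Δλ/2) = 0.000002
c = 2·arcsin(√a) = 0.003029 rad = 0.1736°
d = R·c = 6372.8 × 0.003029 = 19.3 km

19.3 km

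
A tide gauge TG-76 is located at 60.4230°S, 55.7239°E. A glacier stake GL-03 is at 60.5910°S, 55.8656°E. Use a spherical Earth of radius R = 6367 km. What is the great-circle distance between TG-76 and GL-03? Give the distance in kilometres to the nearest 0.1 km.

20.2 km

Δφ = -0.1680°,  Δλ = 0.1417°
a = sin²(Δφ/2) + cos φ₁ cos φ₂ sin²(Δλ/2) = 0.000003
c = 2·arcsin(√a) = 0.003175 rad = 0.1819°
d = R·c = 6367 × 0.003175 = 20.2 km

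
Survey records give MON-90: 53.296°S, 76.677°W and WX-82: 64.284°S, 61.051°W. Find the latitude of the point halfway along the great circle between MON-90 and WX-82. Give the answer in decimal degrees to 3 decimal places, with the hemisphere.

59.020°S

Bx = cos φ₂ cos Δλ = 0.417874,  By = cos φ₂ sin Δλ = 0.116877
φₘ = atan2(sin φ₁ + sin φ₂, √((cos φ₁ + Bx)² + By²)) = -59.02031°
λₘ = λ₁ + atan2(By, cos φ₁ + Bx) = -70.11190°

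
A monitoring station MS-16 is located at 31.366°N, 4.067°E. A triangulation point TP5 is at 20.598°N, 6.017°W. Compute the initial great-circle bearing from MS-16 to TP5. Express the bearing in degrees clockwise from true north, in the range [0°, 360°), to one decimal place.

Δλ = -10.0840°
y = sin Δλ · cos φ₂ = -0.163898
x = cos φ₁ sin φ₂ − sin φ₁ cos φ₂ cos Δλ = -0.179306
θ = atan2(y, x) = -137.5705° → 222.4295° (mod 360°)

222.4°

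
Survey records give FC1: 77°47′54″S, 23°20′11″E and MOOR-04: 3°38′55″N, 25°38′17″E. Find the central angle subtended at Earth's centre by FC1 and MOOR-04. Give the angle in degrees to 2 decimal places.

81.46°

FC1: φ = -77.79833°, λ = +23.33639°
MOOR-04: φ = +3.64861°, λ = +25.63806°
Δφ = 81.4469°,  Δλ = 2.3017°
a = sin²(Δφ/2) + cos φ₁ cos φ₂ sin²(Δλ/2) = 0.425722
c = 2·arcsin(√a) = 1.421689 rad = 81.4568°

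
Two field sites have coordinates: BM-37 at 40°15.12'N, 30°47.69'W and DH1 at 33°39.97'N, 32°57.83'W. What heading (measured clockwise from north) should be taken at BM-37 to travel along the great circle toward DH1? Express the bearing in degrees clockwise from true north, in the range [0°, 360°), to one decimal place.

BM-37: φ = +40.25200°, λ = -30.79483°
DH1: φ = +33.66617°, λ = -32.96383°
Δλ = -2.1690°
y = sin Δλ · cos φ₂ = -0.031499
x = cos φ₁ sin φ₂ − sin φ₁ cos φ₂ cos Δλ = -0.114306
θ = atan2(y, x) = -164.5933° → 195.4067° (mod 360°)

195.4°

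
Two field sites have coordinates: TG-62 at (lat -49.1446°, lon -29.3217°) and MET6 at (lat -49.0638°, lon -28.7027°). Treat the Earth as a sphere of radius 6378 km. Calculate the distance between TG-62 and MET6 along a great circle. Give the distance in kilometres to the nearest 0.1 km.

46.0 km

Δφ = 0.0808°,  Δλ = 0.6190°
a = sin²(Δφ/2) + cos φ₁ cos φ₂ sin²(Δλ/2) = 0.000013
c = 2·arcsin(√a) = 0.007212 rad = 0.4132°
d = R·c = 6378 × 0.007212 = 46.0 km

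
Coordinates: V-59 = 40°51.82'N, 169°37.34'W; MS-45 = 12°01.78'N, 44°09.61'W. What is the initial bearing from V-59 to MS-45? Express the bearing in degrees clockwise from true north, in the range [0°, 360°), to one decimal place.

56.4°

V-59: φ = +40.86367°, λ = -169.62233°
MS-45: φ = +12.02967°, λ = -44.16017°
Δλ = 125.4622°
y = sin Δλ · cos φ₂ = 0.796612
x = cos φ₁ sin φ₂ − sin φ₁ cos φ₂ cos Δλ = 0.528864
θ = atan2(y, x) = 56.4202° → 56.4202° (mod 360°)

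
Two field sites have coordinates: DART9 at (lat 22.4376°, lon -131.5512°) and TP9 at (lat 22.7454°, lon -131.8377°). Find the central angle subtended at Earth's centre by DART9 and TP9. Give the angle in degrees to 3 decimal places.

0.406°

Δφ = 0.3078°,  Δλ = -0.2865°
a = sin²(Δφ/2) + cos φ₁ cos φ₂ sin²(Δλ/2) = 0.000013
c = 2·arcsin(√a) = 0.007083 rad = 0.4058°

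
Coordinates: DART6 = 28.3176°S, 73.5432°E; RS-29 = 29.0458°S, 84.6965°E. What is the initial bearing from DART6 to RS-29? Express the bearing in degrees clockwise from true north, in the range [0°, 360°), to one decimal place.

96.9°

Δλ = 11.1533°
y = sin Δλ · cos φ₂ = 0.169107
x = cos φ₁ sin φ₂ − sin φ₁ cos φ₂ cos Δλ = -0.020542
θ = atan2(y, x) = 96.9258° → 96.9258° (mod 360°)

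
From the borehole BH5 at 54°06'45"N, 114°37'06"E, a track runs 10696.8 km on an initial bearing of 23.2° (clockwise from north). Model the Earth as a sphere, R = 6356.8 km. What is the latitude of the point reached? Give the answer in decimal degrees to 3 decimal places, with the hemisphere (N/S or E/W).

BH5: φ = +54.11250°, λ = +114.61833°
δ = d/R = 10696.8/6356.8 = 1.682733 rad
φ₂ = arcsin(sin φ₁ cos δ + cos φ₁ sin δ cos θ)
   = arcsin(0.81017·-0.11170 + 0.58620·0.99374·0.91914) = 26.41837°
λ₂ = λ₁ + atan2(sin θ sin δ cos φ₁, cos δ − sin φ₁ sin φ₂) = -91.30231°

26.418°N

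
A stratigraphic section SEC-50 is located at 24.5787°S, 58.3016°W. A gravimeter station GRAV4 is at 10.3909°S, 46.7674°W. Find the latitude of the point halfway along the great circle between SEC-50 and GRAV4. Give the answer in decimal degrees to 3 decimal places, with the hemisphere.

17.568°S

Bx = cos φ₂ cos Δλ = 0.963737,  By = cos φ₂ sin Δλ = 0.196674
φₘ = atan2(sin φ₁ + sin φ₂, √((cos φ₁ + Bx)² + By²)) = -17.56816°
λₘ = λ₁ + atan2(By, cos φ₁ + Bx) = -52.30765°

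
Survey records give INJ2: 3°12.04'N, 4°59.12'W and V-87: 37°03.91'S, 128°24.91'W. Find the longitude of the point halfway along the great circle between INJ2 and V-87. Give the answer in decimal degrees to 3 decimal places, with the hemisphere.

54.983°W

INJ2: φ = +3.20067°, λ = -4.98533°
V-87: φ = -37.06517°, λ = -128.41517°
Bx = cos φ₂ cos Δλ = -0.439603,  By = cos φ₂ sin Δλ = -0.665938
φₘ = atan2(sin φ₁ + sin φ₂, √((cos φ₁ + Bx)² + By²)) = -32.17308°
λₘ = λ₁ + atan2(By, cos φ₁ + Bx) = -54.98290°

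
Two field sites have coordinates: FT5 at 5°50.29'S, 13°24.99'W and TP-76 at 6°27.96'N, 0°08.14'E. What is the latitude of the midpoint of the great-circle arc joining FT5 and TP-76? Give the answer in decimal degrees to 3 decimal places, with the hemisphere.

FT5: φ = -5.83817°, λ = -13.41650°
TP-76: φ = +6.46600°, λ = +0.13567°
Bx = cos φ₂ cos Δλ = 0.965973,  By = cos φ₂ sin Δλ = 0.232840
φₘ = atan2(sin φ₁ + sin φ₂, √((cos φ₁ + Bx)² + By²)) = 0.31612°
λₘ = λ₁ + atan2(By, cos φ₁ + Bx) = -6.64444°

0.316°N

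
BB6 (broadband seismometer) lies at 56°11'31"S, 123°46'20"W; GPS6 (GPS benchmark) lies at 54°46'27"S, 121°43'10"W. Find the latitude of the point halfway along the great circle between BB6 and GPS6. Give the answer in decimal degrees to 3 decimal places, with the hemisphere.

BB6: φ = -56.19194°, λ = -123.77222°
GPS6: φ = -54.77417°, λ = -121.71944°
Bx = cos φ₂ cos Δλ = 0.576431,  By = cos φ₂ sin Δλ = 0.020661
φₘ = atan2(sin φ₁ + sin φ₂, √((cos φ₁ + Bx)² + By²)) = -55.48735°
λₘ = λ₁ + atan2(By, cos φ₁ + Bx) = -122.72737°

55.487°S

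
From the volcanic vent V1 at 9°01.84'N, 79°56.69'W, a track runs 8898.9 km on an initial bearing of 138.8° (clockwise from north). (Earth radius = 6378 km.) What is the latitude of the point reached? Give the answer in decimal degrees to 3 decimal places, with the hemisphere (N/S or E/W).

V1: φ = +9.03067°, λ = -79.94483°
δ = d/R = 8898.9/6378 = 1.395249 rad
φ₂ = arcsin(sin φ₁ cos δ + cos φ₁ sin δ cos θ)
   = arcsin(0.15696·0.17465 + 0.98760·0.98463·-0.75241) = -44.76937°
λ₂ = λ₁ + atan2(sin θ sin δ cos φ₁, cos δ − sin φ₁ sin φ₂) = -13.94542°

44.769°S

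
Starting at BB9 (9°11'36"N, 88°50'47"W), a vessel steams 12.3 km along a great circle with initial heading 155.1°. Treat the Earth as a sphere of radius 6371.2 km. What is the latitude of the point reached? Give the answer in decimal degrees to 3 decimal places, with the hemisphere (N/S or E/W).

9.093°N

BB9: φ = +9.19333°, λ = -88.84639°
δ = d/R = 12.3/6371.2 = 0.001931 rad
φ₂ = arcsin(sin φ₁ cos δ + cos φ₁ sin δ cos θ)
   = arcsin(0.15977·1.00000 + 0.98715·0.00193·-0.90704) = 9.09300°
λ₂ = λ₁ + atan2(sin θ sin δ cos φ₁, cos δ − sin φ₁ sin φ₂) = -88.79922°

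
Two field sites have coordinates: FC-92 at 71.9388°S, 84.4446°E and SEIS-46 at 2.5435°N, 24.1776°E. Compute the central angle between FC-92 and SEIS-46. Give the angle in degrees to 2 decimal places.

83.60°

Δφ = 74.4823°,  Δλ = -60.2670°
a = sin²(Δφ/2) + cos φ₁ cos φ₂ sin²(Δλ/2) = 0.444290
c = 2·arcsin(√a) = 1.459144 rad = 83.6028°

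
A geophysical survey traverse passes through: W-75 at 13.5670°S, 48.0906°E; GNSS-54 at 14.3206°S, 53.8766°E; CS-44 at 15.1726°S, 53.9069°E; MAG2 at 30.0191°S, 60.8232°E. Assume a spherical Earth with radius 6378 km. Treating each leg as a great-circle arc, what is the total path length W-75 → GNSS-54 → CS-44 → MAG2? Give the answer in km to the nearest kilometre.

W-75→GNSS-54: c = 0.098884 rad, d = 630.68 km
GNSS-54→CS-44: c = 0.014879 rad, d = 94.90 km
CS-44→MAG2: c = 0.281878 rad, d = 1797.82 km
Total = 630.68 + 94.90 + 1797.82 = 2523.40 km

2523 km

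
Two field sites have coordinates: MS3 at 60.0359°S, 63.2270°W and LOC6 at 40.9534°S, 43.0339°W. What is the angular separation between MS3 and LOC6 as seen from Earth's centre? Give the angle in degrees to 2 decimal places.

22.80°

Δφ = 19.0825°,  Δλ = 20.1931°
a = sin²(Δφ/2) + cos φ₁ cos φ₂ sin²(Δλ/2) = 0.039068
c = 2·arcsin(√a) = 0.397935 rad = 22.8000°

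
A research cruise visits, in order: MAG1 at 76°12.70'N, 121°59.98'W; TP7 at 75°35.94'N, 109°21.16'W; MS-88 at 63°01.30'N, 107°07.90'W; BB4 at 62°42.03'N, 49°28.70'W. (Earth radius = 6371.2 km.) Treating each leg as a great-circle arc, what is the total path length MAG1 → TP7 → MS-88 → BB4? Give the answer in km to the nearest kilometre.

MAG1: φ = +76.21167°, λ = -121.99967°
TP7: φ = +75.59900°, λ = -109.35267°
MS-88: φ = +63.02167°, λ = -107.13167°
BB4: φ = +62.70050°, λ = -49.47833°
MAG1→TP7: c = 0.054694 rad, d = 348.47 km
TP7→MS-88: c = 0.219905 rad, d = 1401.06 km
MS-88→BB4: c = 0.443529 rad, d = 2825.81 km
Total = 348.47 + 1401.06 + 2825.81 = 4575.34 km

4575 km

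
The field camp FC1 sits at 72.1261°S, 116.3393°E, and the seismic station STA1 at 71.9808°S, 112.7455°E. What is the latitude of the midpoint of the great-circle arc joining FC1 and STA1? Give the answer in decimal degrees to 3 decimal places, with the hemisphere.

Bx = cos φ₂ cos Δλ = 0.308727,  By = cos φ₂ sin Δλ = -0.019390
φₘ = atan2(sin φ₁ + sin φ₂, √((cos φ₁ + Bx)² + By²)) = -72.06171°
λₘ = λ₁ + atan2(By, cos φ₁ + Bx) = 114.53536°

72.062°S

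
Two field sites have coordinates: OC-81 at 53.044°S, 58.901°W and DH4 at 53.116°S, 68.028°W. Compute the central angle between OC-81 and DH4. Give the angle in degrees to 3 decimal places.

Δφ = -0.0720°,  Δλ = -9.1270°
a = sin²(Δφ/2) + cos φ₁ cos φ₂ sin²(Δλ/2) = 0.002285
c = 2·arcsin(√a) = 0.095633 rad = 5.4793°

5.479°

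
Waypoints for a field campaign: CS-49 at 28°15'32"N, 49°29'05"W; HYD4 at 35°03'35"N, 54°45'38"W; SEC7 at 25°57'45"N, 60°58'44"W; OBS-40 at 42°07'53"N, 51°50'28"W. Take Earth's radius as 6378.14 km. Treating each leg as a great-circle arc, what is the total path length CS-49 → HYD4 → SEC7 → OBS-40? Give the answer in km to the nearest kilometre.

4066 km

CS-49: φ = +28.25889°, λ = -49.48472°
HYD4: φ = +35.05972°, λ = -54.76056°
SEC7: φ = +25.96250°, λ = -60.97889°
OBS-40: φ = +42.13139°, λ = -51.84111°
CS-49→HYD4: c = 0.142181 rad, d = 906.85 km
HYD4→SEC7: c = 0.184154 rad, d = 1174.56 km
SEC7→OBS-40: c = 0.311146 rad, d = 1984.53 km
Total = 906.85 + 1174.56 + 1984.53 = 4065.95 km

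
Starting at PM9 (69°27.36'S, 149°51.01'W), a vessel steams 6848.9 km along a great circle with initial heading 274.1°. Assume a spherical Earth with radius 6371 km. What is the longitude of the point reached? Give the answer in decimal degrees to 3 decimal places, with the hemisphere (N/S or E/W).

PM9: φ = -69.45600°, λ = -149.85017°
δ = d/R = 6848.9/6371 = 1.075012 rad
φ₂ = arcsin(sin φ₁ cos δ + cos φ₁ sin δ cos θ)
   = arcsin(-0.93640·0.47572 + 0.35093·0.87960·0.07150) = -25.04931°
λ₂ = λ₁ + atan2(sin θ sin δ cos φ₁, cos δ − sin φ₁ sin φ₂) = 134.58469°

134.585°E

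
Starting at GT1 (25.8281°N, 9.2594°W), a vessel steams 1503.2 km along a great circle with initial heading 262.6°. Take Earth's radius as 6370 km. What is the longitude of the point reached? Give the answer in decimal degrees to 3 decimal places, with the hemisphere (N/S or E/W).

23.888°W

δ = d/R = 1503.2/6370 = 0.235981 rad
φ₂ = arcsin(sin φ₁ cos δ + cos φ₁ sin δ cos θ)
   = arcsin(0.43567·0.97229 + 0.90011·0.23380·-0.12880) = 23.35919°
λ₂ = λ₁ + atan2(sin θ sin δ cos φ₁, cos δ − sin φ₁ sin φ₂) = -23.88783°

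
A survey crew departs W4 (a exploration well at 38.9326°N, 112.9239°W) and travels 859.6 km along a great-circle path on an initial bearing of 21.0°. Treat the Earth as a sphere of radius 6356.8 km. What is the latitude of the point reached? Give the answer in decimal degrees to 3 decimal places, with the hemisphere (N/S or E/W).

46.102°N

δ = d/R = 859.6/6356.8 = 0.135225 rad
φ₂ = arcsin(sin φ₁ cos δ + cos φ₁ sin δ cos θ)
   = arcsin(0.62841·0.99087 + 0.77789·0.13481·0.93358) = 46.10182°
λ₂ = λ₁ + atan2(sin θ sin δ cos φ₁, cos δ − sin φ₁ sin φ₂) = -108.92844°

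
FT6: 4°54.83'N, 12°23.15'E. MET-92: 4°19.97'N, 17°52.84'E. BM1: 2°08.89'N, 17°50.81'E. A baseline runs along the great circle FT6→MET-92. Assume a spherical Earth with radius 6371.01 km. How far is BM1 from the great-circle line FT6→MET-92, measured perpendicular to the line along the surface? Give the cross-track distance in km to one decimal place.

FT6: φ = +4.91383°, λ = +12.38583°
MET-92: φ = +4.33283°, λ = +17.88067°
BM1: φ = +2.14817°, λ = +17.84683°
δ₁₃ = central angle FT6→BM1 = 0.106669 rad  (haversine)
θ₁₃ = bearing FT6→BM1 = 116.715°,  θ₁₂ = bearing FT6→MET-92 = 95.829°
dₓₜ = R·arcsin(sin δ₁₃ · sin(θ₁₃ − θ₁₂)) = 6371.01·arcsin(0.10647·sin(20.886°)) = 241.880 km
|dₓₜ| = 241.880 km

241.9 km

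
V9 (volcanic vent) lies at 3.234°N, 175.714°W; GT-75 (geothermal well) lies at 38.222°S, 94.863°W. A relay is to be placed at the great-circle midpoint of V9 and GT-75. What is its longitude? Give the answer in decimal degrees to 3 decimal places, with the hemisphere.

Bx = cos φ₂ cos Δλ = 0.124915,  By = cos φ₂ sin Δλ = 0.775625
φₘ = atan2(sin φ₁ + sin φ₂, √((cos φ₁ + Bx)² + By²)) = -22.38744°
λₘ = λ₁ + atan2(By, cos φ₁ + Bx) = -141.08994°

141.090°W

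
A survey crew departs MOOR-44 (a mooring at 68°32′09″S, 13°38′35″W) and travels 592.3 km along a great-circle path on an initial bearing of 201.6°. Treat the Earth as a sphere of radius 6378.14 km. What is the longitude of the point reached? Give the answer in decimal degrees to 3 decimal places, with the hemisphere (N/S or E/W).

MOOR-44: φ = -68.53583°, λ = -13.64306°
δ = d/R = 592.3/6378.14 = 0.092864 rad
φ₂ = arcsin(sin φ₁ cos δ + cos φ₁ sin δ cos θ)
   = arcsin(-0.93065·0.99569 + 0.36592·0.09273·-0.92978) = -73.37259°
λ₂ = λ₁ + atan2(sin θ sin δ cos φ₁, cos δ − sin φ₁ sin φ₂) = -20.49458°

20.495°W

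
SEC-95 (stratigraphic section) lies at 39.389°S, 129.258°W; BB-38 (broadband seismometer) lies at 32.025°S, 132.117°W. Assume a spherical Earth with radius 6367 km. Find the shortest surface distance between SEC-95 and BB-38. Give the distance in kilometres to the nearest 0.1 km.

Δφ = 7.3640°,  Δλ = -2.8590°
a = sin²(Δφ/2) + cos φ₁ cos φ₂ sin²(Δλ/2) = 0.004532
c = 2·arcsin(√a) = 0.134740 rad = 7.7200°
d = R·c = 6367 × 0.134740 = 857.9 km

857.9 km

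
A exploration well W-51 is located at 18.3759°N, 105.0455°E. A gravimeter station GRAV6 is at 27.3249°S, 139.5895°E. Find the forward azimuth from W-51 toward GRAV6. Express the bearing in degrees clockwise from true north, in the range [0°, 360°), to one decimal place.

Δλ = 34.5440°
y = sin Δλ · cos φ₂ = 0.503768
x = cos φ₁ sin φ₂ − sin φ₁ cos φ₂ cos Δλ = -0.666323
θ = atan2(y, x) = 142.9092° → 142.9092° (mod 360°)

142.9°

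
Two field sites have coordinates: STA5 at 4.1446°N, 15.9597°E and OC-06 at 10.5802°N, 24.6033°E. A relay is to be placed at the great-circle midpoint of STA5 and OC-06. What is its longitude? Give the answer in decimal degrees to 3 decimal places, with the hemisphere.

Bx = cos φ₂ cos Δλ = 0.971834,  By = cos φ₂ sin Δλ = 0.147733
φₘ = atan2(sin φ₁ + sin φ₂, √((cos φ₁ + Bx)² + By²)) = 7.38316°
λₘ = λ₁ + atan2(By, cos φ₁ + Bx) = 20.25005°

20.250°E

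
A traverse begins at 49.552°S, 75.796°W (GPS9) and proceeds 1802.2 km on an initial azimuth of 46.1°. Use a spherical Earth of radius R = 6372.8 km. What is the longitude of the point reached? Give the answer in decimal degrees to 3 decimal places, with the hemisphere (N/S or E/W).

61.166°W

δ = d/R = 1802.2/6372.8 = 0.282796 rad
φ₂ = arcsin(sin φ₁ cos δ + cos φ₁ sin δ cos θ)
   = arcsin(-0.76100·0.96028 + 0.64876·0.27904·0.69340) = -37.24619°
λ₂ = λ₁ + atan2(sin θ sin δ cos φ₁, cos δ − sin φ₁ sin φ₂) = -61.16583°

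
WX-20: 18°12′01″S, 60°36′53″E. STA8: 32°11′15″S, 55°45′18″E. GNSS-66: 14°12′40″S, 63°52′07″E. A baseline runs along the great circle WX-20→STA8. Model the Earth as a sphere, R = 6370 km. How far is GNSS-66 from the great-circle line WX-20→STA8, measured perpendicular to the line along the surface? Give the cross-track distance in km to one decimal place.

211.5 km

WX-20: φ = -18.20028°, λ = +60.61472°
STA8: φ = -32.18750°, λ = +55.75500°
GNSS-66: φ = -14.21111°, λ = +63.86861°
δ₁₃ = central angle WX-20→GNSS-66 = 0.088431 rad  (haversine)
θ₁₃ = bearing WX-20→GNSS-66 = 38.538°,  θ₁₂ = bearing WX-20→STA8 = 196.461°
dₓₜ = R·arcsin(sin δ₁₃ · sin(θ₁₃ − θ₁₂)) = 6370·arcsin(0.08832·sin(-157.922°)) = -211.486 km
|dₓₜ| = 211.486 km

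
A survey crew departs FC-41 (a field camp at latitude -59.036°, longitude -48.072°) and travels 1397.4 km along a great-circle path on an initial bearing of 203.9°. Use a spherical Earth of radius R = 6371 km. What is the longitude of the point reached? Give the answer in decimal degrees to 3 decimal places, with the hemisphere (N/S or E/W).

δ = d/R = 1397.4/6371 = 0.219338 rad
φ₂ = arcsin(sin φ₁ cos δ + cos φ₁ sin δ cos θ)
   = arcsin(-0.85749·0.97604 + 0.51450·0.21758·-0.91425) = -69.93337°
λ₂ = λ₁ + atan2(sin θ sin δ cos φ₁, cos δ − sin φ₁ sin φ₂) = -62.95929°

62.959°W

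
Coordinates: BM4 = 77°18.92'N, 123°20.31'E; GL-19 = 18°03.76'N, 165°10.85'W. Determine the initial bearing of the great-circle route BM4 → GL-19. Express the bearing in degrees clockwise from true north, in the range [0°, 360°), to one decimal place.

104.1°

BM4: φ = +77.31533°, λ = +123.33850°
GL-19: φ = +18.06267°, λ = -165.18083°
Δλ = 71.4807°
y = sin Δλ · cos φ₂ = 0.901486
x = cos φ₁ sin φ₂ − sin φ₁ cos φ₂ cos Δλ = -0.226517
θ = atan2(y, x) = 104.1048° → 104.1048° (mod 360°)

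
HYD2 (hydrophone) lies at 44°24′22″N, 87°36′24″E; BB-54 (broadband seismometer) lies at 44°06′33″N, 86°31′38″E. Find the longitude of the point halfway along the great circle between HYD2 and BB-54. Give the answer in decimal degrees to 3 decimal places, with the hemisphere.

87.066°E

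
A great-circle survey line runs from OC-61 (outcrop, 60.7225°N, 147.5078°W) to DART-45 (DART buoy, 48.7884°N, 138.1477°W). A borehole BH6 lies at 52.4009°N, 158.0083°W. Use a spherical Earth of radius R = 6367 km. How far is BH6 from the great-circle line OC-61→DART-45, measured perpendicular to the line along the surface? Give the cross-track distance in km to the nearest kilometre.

δ₁₃ = central angle OC-61→BH6 = 0.176442 rad  (haversine)
θ₁₃ = bearing OC-61→BH6 = 219.307°,  θ₁₂ = bearing OC-61→DART-45 = 151.716°
dₓₜ = R·arcsin(sin δ₁₃ · sin(θ₁₃ − θ₁₂)) = 6367·arcsin(0.17553·sin(67.592°)) = 1037.787 km
|dₓₜ| = 1037.787 km

1038 km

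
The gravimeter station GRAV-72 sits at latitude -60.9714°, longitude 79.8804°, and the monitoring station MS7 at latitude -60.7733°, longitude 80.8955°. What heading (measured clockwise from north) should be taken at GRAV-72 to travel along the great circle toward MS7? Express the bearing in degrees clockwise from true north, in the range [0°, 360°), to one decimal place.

Δλ = 1.0151°
y = sin Δλ · cos φ₂ = 0.008650
x = cos φ₁ sin φ₂ − sin φ₁ cos φ₂ cos Δλ = 0.003390
θ = atan2(y, x) = 68.5968° → 68.5968° (mod 360°)

68.6°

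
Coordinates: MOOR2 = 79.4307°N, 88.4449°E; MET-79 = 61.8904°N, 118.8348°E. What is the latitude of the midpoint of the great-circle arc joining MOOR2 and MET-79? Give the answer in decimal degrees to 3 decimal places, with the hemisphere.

71.165°N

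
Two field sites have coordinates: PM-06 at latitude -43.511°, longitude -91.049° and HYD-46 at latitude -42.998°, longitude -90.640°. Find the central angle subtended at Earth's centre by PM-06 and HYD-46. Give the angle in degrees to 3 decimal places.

0.593°

Δφ = 0.5130°,  Δλ = 0.4090°
a = sin²(Δφ/2) + cos φ₁ cos φ₂ sin²(Δλ/2) = 0.000027
c = 2·arcsin(√a) = 0.010353 rad = 0.5932°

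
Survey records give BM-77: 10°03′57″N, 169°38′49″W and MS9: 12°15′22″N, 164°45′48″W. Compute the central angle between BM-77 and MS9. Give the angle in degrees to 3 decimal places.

BM-77: φ = +10.06583°, λ = -169.64694°
MS9: φ = +12.25611°, λ = -164.76333°
Δφ = 2.1903°,  Δλ = 4.8836°
a = sin²(Δφ/2) + cos φ₁ cos φ₂ sin²(Δλ/2) = 0.002112
c = 2·arcsin(√a) = 0.091940 rad = 5.2678°

5.268°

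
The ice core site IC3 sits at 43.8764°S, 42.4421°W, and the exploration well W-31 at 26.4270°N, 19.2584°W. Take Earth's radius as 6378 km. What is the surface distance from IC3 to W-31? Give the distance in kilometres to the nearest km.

Δφ = 70.3034°,  Δλ = 23.1837°
a = sin²(Δφ/2) + cos φ₁ cos φ₂ sin²(Δλ/2) = 0.357544
c = 2·arcsin(√a) = 1.281881 rad = 73.4464°
d = R·c = 6378 × 1.281881 = 8175.8 km

8176 km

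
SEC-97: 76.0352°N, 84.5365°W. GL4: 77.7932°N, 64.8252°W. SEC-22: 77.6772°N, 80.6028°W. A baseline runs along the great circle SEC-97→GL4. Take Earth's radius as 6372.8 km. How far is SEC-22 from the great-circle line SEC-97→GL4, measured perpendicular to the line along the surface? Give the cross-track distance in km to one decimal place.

111.4 km

δ₁₃ = central angle SEC-97→SEC-22 = 0.032619 rad  (haversine)
θ₁₃ = bearing SEC-97→SEC-22 = 26.675°,  θ₁₂ = bearing SEC-97→GL4 = 59.088°
dₓₜ = R·arcsin(sin δ₁₃ · sin(θ₁₃ − θ₁₂)) = 6372.8·arcsin(0.03261·sin(-32.413°)) = -111.412 km
|dₓₜ| = 111.412 km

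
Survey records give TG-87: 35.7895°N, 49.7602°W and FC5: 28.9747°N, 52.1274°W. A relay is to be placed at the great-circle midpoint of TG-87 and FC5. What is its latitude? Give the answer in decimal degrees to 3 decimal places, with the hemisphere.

Bx = cos φ₂ cos Δλ = 0.874087,  By = cos φ₂ sin Δλ = -0.036134
φₘ = atan2(sin φ₁ + sin φ₂, √((cos φ₁ + Bx)² + By²)) = 32.38762°
λₘ = λ₁ + atan2(By, cos φ₁ + Bx) = -50.98850°

32.388°N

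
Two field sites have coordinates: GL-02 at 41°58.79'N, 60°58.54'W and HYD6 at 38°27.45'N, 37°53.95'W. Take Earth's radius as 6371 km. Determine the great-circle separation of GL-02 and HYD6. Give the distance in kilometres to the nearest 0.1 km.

1991.7 km

GL-02: φ = +41.97983°, λ = -60.97567°
HYD6: φ = +38.45750°, λ = -37.89917°
Δφ = -3.5223°,  Δλ = 23.0765°
a = sin²(Δφ/2) + cos φ₁ cos φ₂ sin²(Δλ/2) = 0.024234
c = 2·arcsin(√a) = 0.312620 rad = 17.9118°
d = R·c = 6371 × 0.312620 = 1991.7 km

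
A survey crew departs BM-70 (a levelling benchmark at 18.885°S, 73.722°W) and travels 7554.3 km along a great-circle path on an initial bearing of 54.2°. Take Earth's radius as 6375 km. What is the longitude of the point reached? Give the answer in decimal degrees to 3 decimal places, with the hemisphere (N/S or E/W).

δ = d/R = 7554.3/6375 = 1.184988 rad
φ₂ = arcsin(sin φ₁ cos δ + cos φ₁ sin δ cos θ)
   = arcsin(-0.32367·0.37631 + 0.94617·0.92649·0.58496) = 23.01593°
λ₂ = λ₁ + atan2(sin θ sin δ cos φ₁, cos δ − sin φ₁ sin φ₂) = -18.99222°

18.992°W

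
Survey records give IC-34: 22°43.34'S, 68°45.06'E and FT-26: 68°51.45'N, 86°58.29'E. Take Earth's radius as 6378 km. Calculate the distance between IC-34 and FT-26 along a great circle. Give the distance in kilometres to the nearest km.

IC-34: φ = -22.72233°, λ = +68.75100°
FT-26: φ = +68.85750°, λ = +86.97150°
Δφ = 91.5798°,  Δλ = 18.2205°
a = sin²(Δφ/2) + cos φ₁ cos φ₂ sin²(Δλ/2) = 0.522126
c = 2·arcsin(√a) = 1.615062 rad = 92.5362°
d = R·c = 6378 × 1.615062 = 10300.9 km

10301 km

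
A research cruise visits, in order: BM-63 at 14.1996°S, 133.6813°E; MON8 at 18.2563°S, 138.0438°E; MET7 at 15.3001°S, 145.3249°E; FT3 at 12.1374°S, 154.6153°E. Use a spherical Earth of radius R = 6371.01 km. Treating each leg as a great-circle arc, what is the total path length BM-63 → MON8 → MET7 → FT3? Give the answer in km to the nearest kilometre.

BM-63→MON8: c = 0.101757 rad, d = 648.30 km
MON8→MET7: c = 0.132135 rad, d = 841.83 km
MET7→FT3: c = 0.166882 rad, d = 1063.21 km
Total = 648.30 + 841.83 + 1063.21 = 2553.34 km

2553 km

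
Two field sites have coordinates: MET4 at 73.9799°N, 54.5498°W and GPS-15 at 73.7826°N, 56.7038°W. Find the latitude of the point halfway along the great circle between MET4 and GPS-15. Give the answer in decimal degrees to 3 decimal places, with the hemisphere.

73.884°N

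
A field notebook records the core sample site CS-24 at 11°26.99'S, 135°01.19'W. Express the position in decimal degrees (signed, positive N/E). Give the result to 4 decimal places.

-11.4498°, -135.0198°

lat: 11.4498° S → -11.4498°
lon: 135.0198° W → -135.0198°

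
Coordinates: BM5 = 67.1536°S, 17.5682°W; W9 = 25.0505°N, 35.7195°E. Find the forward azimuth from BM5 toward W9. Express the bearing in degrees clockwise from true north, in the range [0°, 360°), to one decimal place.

47.6°

Δλ = 53.2877°
y = sin Δλ · cos φ₂ = 0.726240
x = cos φ₁ sin φ₂ − sin φ₁ cos φ₂ cos Δλ = 0.663476
θ = atan2(y, x) = 47.5859° → 47.5859° (mod 360°)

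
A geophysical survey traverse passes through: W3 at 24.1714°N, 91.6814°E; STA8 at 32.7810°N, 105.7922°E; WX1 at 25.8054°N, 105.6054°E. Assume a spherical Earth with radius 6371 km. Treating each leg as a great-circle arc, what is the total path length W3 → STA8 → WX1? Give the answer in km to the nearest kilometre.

2452 km

W3→STA8: c = 0.263106 rad, d = 1676.25 km
STA8→WX1: c = 0.121780 rad, d = 775.86 km
Total = 1676.25 + 775.86 = 2452.11 km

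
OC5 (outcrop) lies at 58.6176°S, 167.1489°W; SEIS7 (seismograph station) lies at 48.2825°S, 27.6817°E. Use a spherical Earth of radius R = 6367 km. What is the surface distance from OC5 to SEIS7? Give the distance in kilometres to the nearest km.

8046 km

Δφ = 10.3351°,  Δλ = -165.1694°
a = sin²(Δφ/2) + cos φ₁ cos φ₂ sin²(Δλ/2) = 0.348876
c = 2·arcsin(√a) = 1.263746 rad = 72.4073°
d = R·c = 6367 × 1.263746 = 8046.3 km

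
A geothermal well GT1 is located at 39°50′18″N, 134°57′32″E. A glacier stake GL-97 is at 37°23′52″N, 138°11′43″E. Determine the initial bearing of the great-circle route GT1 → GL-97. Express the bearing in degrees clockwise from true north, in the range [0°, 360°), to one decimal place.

GT1: φ = +39.83833°, λ = +134.95889°
GL-97: φ = +37.39778°, λ = +138.19528°
Δλ = 3.2364°
y = sin Δλ · cos φ₂ = 0.044850
x = cos φ₁ sin φ₂ − sin φ₁ cos φ₂ cos Δλ = -0.041771
θ = atan2(y, x) = 132.9640° → 132.9640° (mod 360°)

133.0°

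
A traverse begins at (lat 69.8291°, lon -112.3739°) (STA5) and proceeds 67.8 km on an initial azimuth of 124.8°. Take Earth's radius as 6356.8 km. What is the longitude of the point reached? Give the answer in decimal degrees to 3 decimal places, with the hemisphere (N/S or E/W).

110.943°W

δ = d/R = 67.8/6356.8 = 0.010666 rad
φ₂ = arcsin(sin φ₁ cos δ + cos φ₁ sin δ cos θ)
   = arcsin(0.93867·0.99994 + 0.34482·0.01067·-0.57071) = 69.47446°
λ₂ = λ₁ + atan2(sin θ sin δ cos φ₁, cos δ − sin φ₁ sin φ₂) = -110.94260°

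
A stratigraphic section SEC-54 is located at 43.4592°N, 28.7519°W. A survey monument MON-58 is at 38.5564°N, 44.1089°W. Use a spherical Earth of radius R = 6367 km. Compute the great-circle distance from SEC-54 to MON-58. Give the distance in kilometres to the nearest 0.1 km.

Δφ = -4.9028°,  Δλ = -15.3570°
a = sin²(Δφ/2) + cos φ₁ cos φ₂ sin²(Δλ/2) = 0.011963
c = 2·arcsin(√a) = 0.219190 rad = 12.5587°
d = R·c = 6367 × 0.219190 = 1395.6 km

1395.6 km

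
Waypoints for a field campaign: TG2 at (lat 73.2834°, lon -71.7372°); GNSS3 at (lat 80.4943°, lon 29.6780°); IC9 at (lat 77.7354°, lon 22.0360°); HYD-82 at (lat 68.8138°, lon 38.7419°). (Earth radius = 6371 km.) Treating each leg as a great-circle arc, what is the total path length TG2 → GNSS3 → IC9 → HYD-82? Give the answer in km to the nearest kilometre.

TG2→GNSS3: c = 0.362009 rad, d = 2306.36 km
GNSS3→IC9: c = 0.054241 rad, d = 345.57 km
IC9→HYD-82: c = 0.175375 rad, d = 1117.31 km
Total = 2306.36 + 345.57 + 1117.31 = 3769.24 km

3769 km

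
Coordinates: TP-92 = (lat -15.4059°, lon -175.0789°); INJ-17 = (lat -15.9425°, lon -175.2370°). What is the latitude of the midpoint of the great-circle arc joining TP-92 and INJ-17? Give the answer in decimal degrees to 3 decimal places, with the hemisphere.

15.674°S

Bx = cos φ₂ cos Δλ = 0.961534,  By = cos φ₂ sin Δλ = -0.002653
φₘ = atan2(sin φ₁ + sin φ₂, √((cos φ₁ + Bx)² + By²)) = -15.67421°
λₘ = λ₁ + atan2(By, cos φ₁ + Bx) = -175.15785°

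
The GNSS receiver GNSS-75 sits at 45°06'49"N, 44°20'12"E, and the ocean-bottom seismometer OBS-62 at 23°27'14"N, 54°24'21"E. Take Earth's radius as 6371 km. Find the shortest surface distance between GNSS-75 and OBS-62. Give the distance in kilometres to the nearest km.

2575 km

GNSS-75: φ = +45.11361°, λ = +44.33667°
OBS-62: φ = +23.45389°, λ = +54.40583°
Δφ = -21.6597°,  Δλ = 10.0692°
a = sin²(Δφ/2) + cos φ₁ cos φ₂ sin²(Δλ/2) = 0.040290
c = 2·arcsin(√a) = 0.404192 rad = 23.1585°
d = R·c = 6371 × 0.404192 = 2575.1 km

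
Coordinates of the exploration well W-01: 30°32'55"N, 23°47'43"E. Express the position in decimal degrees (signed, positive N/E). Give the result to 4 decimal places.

lat: 30.5486° N → +30.5486°
lon: 23.7953° E → +23.7953°

+30.5486°, +23.7953°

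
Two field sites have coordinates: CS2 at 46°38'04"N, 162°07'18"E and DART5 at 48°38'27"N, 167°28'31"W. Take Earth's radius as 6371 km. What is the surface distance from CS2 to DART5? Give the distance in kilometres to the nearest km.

CS2: φ = +46.63444°, λ = +162.12167°
DART5: φ = +48.64083°, λ = -167.47528°
Δφ = 2.0064°,  Δλ = 30.4031°
a = sin²(Δφ/2) + cos φ₁ cos φ₂ sin²(Δλ/2) = 0.031503
c = 2·arcsin(√a) = 0.356873 rad = 20.4473°
d = R·c = 6371 × 0.356873 = 2273.6 km

2274 km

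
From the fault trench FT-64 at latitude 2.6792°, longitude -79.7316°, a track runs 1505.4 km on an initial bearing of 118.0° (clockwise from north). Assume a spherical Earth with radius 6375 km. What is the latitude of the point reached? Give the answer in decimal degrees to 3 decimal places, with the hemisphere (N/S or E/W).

δ = d/R = 1505.4/6375 = 0.236141 rad
φ₂ = arcsin(sin φ₁ cos δ + cos φ₁ sin δ cos θ)
   = arcsin(0.04674·0.97225 + 0.99891·0.23395·-0.46947) = -3.68479°
λ₂ = λ₁ + atan2(sin θ sin δ cos φ₁, cos δ − sin φ₁ sin φ₂) = -67.78524°

3.685°S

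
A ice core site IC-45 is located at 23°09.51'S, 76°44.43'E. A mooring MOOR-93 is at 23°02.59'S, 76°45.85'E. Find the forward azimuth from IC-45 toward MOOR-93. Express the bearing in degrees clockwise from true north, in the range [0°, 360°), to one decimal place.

IC-45: φ = -23.15850°, λ = +76.74050°
MOOR-93: φ = -23.04317°, λ = +76.76417°
Δλ = 0.0237°
y = sin Δλ · cos φ₂ = 0.000380
x = cos φ₁ sin φ₂ − sin φ₁ cos φ₂ cos Δλ = 0.002013
θ = atan2(y, x) = 10.6934° → 10.6934° (mod 360°)

10.7°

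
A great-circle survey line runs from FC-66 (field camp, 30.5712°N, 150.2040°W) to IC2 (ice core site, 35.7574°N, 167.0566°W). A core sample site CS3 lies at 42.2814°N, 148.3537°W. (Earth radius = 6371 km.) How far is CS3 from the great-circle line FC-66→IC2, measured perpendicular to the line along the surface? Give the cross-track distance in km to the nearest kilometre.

1248 km

δ₁₃ = central angle FC-66→CS3 = 0.206012 rad  (haversine)
θ₁₃ = bearing FC-66→CS3 = 6.706°,  θ₁₂ = bearing FC-66→IC2 = 294.682°
dₓₜ = R·arcsin(sin δ₁₃ · sin(θ₁₃ − θ₁₂)) = 6371·arcsin(0.20456·sin(-287.975°)) = 1247.581 km
|dₓₜ| = 1247.581 km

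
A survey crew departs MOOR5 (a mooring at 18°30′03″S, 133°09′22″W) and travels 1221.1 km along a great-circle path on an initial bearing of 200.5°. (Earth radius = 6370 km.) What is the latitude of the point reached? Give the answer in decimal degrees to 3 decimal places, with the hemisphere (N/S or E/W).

MOOR5: φ = -18.50083°, λ = -133.15611°
δ = d/R = 1221.1/6370 = 0.191695 rad
φ₂ = arcsin(sin φ₁ cos δ + cos φ₁ sin δ cos θ)
   = arcsin(-0.31732·0.98168 + 0.94832·0.19052·-0.93667) = -28.73382°
λ₂ = λ₁ + atan2(sin θ sin δ cos φ₁, cos δ − sin φ₁ sin φ₂) = -137.52011°

28.734°S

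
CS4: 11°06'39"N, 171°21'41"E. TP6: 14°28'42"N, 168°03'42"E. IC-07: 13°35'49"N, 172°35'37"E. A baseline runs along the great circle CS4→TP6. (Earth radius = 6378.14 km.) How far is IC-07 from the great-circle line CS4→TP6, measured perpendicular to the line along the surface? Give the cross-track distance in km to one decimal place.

287.1 km

CS4: φ = +11.11083°, λ = +171.36139°
TP6: φ = +14.47833°, λ = +168.06167°
IC-07: φ = +13.59694°, λ = +172.59361°
δ₁₃ = central angle CS4→IC-07 = 0.048208 rad  (haversine)
θ₁₃ = bearing CS4→IC-07 = 25.705°,  θ₁₂ = bearing CS4→TP6 = 316.656°
dₓₜ = R·arcsin(sin δ₁₃ · sin(θ₁₃ − θ₁₂)) = 6378.14·arcsin(0.04819·sin(-290.950°)) = 287.137 km
|dₓₜ| = 287.137 km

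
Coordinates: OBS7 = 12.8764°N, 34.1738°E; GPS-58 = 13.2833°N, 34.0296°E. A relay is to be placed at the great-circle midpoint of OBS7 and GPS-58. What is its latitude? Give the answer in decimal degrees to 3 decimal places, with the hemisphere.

Bx = cos φ₂ cos Δλ = 0.973243,  By = cos φ₂ sin Δλ = -0.002449
φₘ = atan2(sin φ₁ + sin φ₂, √((cos φ₁ + Bx)² + By²)) = 13.07986°
λₘ = λ₁ + atan2(By, cos φ₁ + Bx) = 34.10176°

13.080°N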